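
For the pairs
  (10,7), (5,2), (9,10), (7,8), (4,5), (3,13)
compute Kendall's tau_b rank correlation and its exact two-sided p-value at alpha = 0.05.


Step 1: Enumerate the 15 unordered pairs (i,j) with i<j and classify each by sign(x_j-x_i) * sign(y_j-y_i).
  (1,2):dx=-5,dy=-5->C; (1,3):dx=-1,dy=+3->D; (1,4):dx=-3,dy=+1->D; (1,5):dx=-6,dy=-2->C
  (1,6):dx=-7,dy=+6->D; (2,3):dx=+4,dy=+8->C; (2,4):dx=+2,dy=+6->C; (2,5):dx=-1,dy=+3->D
  (2,6):dx=-2,dy=+11->D; (3,4):dx=-2,dy=-2->C; (3,5):dx=-5,dy=-5->C; (3,6):dx=-6,dy=+3->D
  (4,5):dx=-3,dy=-3->C; (4,6):dx=-4,dy=+5->D; (5,6):dx=-1,dy=+8->D
Step 2: C = 7, D = 8, total pairs = 15.
Step 3: tau = (C - D)/(n(n-1)/2) = (7 - 8)/15 = -0.066667.
Step 4: Exact two-sided p-value (enumerate n! = 720 permutations of y under H0): p = 1.000000.
Step 5: alpha = 0.05. fail to reject H0.

tau_b = -0.0667 (C=7, D=8), p = 1.000000, fail to reject H0.


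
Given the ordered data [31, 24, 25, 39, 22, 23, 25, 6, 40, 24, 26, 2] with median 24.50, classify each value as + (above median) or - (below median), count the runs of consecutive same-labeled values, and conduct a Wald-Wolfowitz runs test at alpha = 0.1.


Step 1: Compute median = 24.50; label A = above, B = below.
Labels in order: ABAABBABABAB  (n_A = 6, n_B = 6)
Step 2: Count runs R = 10.
Step 3: Under H0 (random ordering), E[R] = 2*n_A*n_B/(n_A+n_B) + 1 = 2*6*6/12 + 1 = 7.0000.
        Var[R] = 2*n_A*n_B*(2*n_A*n_B - n_A - n_B) / ((n_A+n_B)^2 * (n_A+n_B-1)) = 4320/1584 = 2.7273.
        SD[R] = 1.6514.
Step 4: Continuity-corrected z = (R - 0.5 - E[R]) / SD[R] = (10 - 0.5 - 7.0000) / 1.6514 = 1.5138.
Step 5: Two-sided p-value via normal approximation = 2*(1 - Phi(|z|)) = 0.130070.
Step 6: alpha = 0.1. fail to reject H0.

R = 10, z = 1.5138, p = 0.130070, fail to reject H0.


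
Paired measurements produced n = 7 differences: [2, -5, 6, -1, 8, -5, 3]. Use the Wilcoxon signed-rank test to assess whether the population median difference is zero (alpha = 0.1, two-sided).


Step 1: Drop any zero differences (none here) and take |d_i|.
|d| = [2, 5, 6, 1, 8, 5, 3]
Step 2: Midrank |d_i| (ties get averaged ranks).
ranks: |2|->2, |5|->4.5, |6|->6, |1|->1, |8|->7, |5|->4.5, |3|->3
Step 3: Attach original signs; sum ranks with positive sign and with negative sign.
W+ = 2 + 6 + 7 + 3 = 18
W- = 4.5 + 1 + 4.5 = 10
(Check: W+ + W- = 28 should equal n(n+1)/2 = 28.)
Step 4: Test statistic W = min(W+, W-) = 10.
Step 5: Ties in |d|, so use the tie-corrected normal approximation.
        E[W] = n(n+1)/4 = 7*8/4 = 14.
        Tie groups: |d|=5 (t=2); sum(t^3 - t) = 6.
        Var[W] = n(n+1)(2n+1)/24 - sum(t^3-t)/48 = 840/24 - 6/48 = 34.875.
        z = (W - E[W]) / sqrt(Var[W]) = (10 - 14) / 5.9055 = -0.6773.
        Two-sided p = 2*Phi(z) = 0.498194.
Step 6: alpha = 0.1. fail to reject H0.

W+ = 18, W- = 10, W = min = 10, p = 0.498194, fail to reject H0.


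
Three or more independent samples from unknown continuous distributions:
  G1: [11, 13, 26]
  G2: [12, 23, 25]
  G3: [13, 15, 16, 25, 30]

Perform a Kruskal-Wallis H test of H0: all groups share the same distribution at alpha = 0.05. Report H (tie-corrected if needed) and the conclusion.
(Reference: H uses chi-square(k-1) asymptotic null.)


Step 1: Combine all N = 11 observations and assign midranks.
sorted (value, group, rank): (11,G1,1), (12,G2,2), (13,G1,3.5), (13,G3,3.5), (15,G3,5), (16,G3,6), (23,G2,7), (25,G2,8.5), (25,G3,8.5), (26,G1,10), (30,G3,11)
Step 2: Sum ranks within each group.
R_1 = 14.5 (n_1 = 3)
R_2 = 17.5 (n_2 = 3)
R_3 = 34 (n_3 = 5)
Step 3: H = 12/(N(N+1)) * sum(R_i^2/n_i) - 3(N+1)
     = 12/(11*12) * (14.5^2/3 + 17.5^2/3 + 34^2/5) - 3*12
     = 0.090909 * 403.367 - 36
     = 0.669697.
Step 4: Ties present; correction factor C = 1 - 12/(11^3 - 11) = 0.990909. Corrected H = 0.669697 / 0.990909 = 0.675841.
Step 5: Under H0, H ~ chi^2(2); p-value = 0.713252.
Step 6: alpha = 0.05. fail to reject H0.

H = 0.6758, df = 2, p = 0.713252, fail to reject H0.


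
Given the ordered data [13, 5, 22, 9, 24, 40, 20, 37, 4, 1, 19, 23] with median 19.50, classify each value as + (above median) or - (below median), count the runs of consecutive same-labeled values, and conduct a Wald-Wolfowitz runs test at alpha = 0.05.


Step 1: Compute median = 19.50; label A = above, B = below.
Labels in order: BBABAAAABBBA  (n_A = 6, n_B = 6)
Step 2: Count runs R = 6.
Step 3: Under H0 (random ordering), E[R] = 2*n_A*n_B/(n_A+n_B) + 1 = 2*6*6/12 + 1 = 7.0000.
        Var[R] = 2*n_A*n_B*(2*n_A*n_B - n_A - n_B) / ((n_A+n_B)^2 * (n_A+n_B-1)) = 4320/1584 = 2.7273.
        SD[R] = 1.6514.
Step 4: Continuity-corrected z = (R + 0.5 - E[R]) / SD[R] = (6 + 0.5 - 7.0000) / 1.6514 = -0.3028.
Step 5: Two-sided p-value via normal approximation = 2*(1 - Phi(|z|)) = 0.762069.
Step 6: alpha = 0.05. fail to reject H0.

R = 6, z = -0.3028, p = 0.762069, fail to reject H0.


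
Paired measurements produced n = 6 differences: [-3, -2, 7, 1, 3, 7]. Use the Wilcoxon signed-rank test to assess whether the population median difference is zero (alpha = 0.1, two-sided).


Step 1: Drop any zero differences (none here) and take |d_i|.
|d| = [3, 2, 7, 1, 3, 7]
Step 2: Midrank |d_i| (ties get averaged ranks).
ranks: |3|->3.5, |2|->2, |7|->5.5, |1|->1, |3|->3.5, |7|->5.5
Step 3: Attach original signs; sum ranks with positive sign and with negative sign.
W+ = 5.5 + 1 + 3.5 + 5.5 = 15.5
W- = 3.5 + 2 = 5.5
(Check: W+ + W- = 21 should equal n(n+1)/2 = 21.)
Step 4: Test statistic W = min(W+, W-) = 5.5.
Step 5: Ties in |d|, so use the tie-corrected normal approximation.
        E[W] = n(n+1)/4 = 6*7/4 = 10.5.
        Tie groups: |d|=3 (t=2), |d|=7 (t=2); sum(t^3 - t) = 12.
        Var[W] = n(n+1)(2n+1)/24 - sum(t^3-t)/48 = 546/24 - 12/48 = 22.5.
        z = (W - E[W]) / sqrt(Var[W]) = (5.5 - 10.5) / 4.7434 = -1.0541.
        Two-sided p = 2*Phi(z) = 0.291841.
Step 6: alpha = 0.1. fail to reject H0.

W+ = 15.5, W- = 5.5, W = min = 5.5, p = 0.291841, fail to reject H0.


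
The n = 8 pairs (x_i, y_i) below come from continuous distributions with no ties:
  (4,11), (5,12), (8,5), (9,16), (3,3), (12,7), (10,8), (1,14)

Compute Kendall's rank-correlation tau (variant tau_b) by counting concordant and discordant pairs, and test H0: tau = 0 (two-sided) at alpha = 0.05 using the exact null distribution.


Step 1: Enumerate the 28 unordered pairs (i,j) with i<j and classify each by sign(x_j-x_i) * sign(y_j-y_i).
  (1,2):dx=+1,dy=+1->C; (1,3):dx=+4,dy=-6->D; (1,4):dx=+5,dy=+5->C; (1,5):dx=-1,dy=-8->C
  (1,6):dx=+8,dy=-4->D; (1,7):dx=+6,dy=-3->D; (1,8):dx=-3,dy=+3->D; (2,3):dx=+3,dy=-7->D
  (2,4):dx=+4,dy=+4->C; (2,5):dx=-2,dy=-9->C; (2,6):dx=+7,dy=-5->D; (2,7):dx=+5,dy=-4->D
  (2,8):dx=-4,dy=+2->D; (3,4):dx=+1,dy=+11->C; (3,5):dx=-5,dy=-2->C; (3,6):dx=+4,dy=+2->C
  (3,7):dx=+2,dy=+3->C; (3,8):dx=-7,dy=+9->D; (4,5):dx=-6,dy=-13->C; (4,6):dx=+3,dy=-9->D
  (4,7):dx=+1,dy=-8->D; (4,8):dx=-8,dy=-2->C; (5,6):dx=+9,dy=+4->C; (5,7):dx=+7,dy=+5->C
  (5,8):dx=-2,dy=+11->D; (6,7):dx=-2,dy=+1->D; (6,8):dx=-11,dy=+7->D; (7,8):dx=-9,dy=+6->D
Step 2: C = 13, D = 15, total pairs = 28.
Step 3: tau = (C - D)/(n(n-1)/2) = (13 - 15)/28 = -0.071429.
Step 4: Exact two-sided p-value (enumerate n! = 40320 permutations of y under H0): p = 0.904861.
Step 5: alpha = 0.05. fail to reject H0.

tau_b = -0.0714 (C=13, D=15), p = 0.904861, fail to reject H0.


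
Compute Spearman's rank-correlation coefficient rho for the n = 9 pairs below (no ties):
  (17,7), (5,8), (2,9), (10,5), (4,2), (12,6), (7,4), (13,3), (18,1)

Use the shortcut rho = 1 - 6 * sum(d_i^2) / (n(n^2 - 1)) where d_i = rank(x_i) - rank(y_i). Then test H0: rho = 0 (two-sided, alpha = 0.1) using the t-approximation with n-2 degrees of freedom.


Step 1: Rank x and y separately (midranks; no ties here).
rank(x): 17->8, 5->3, 2->1, 10->5, 4->2, 12->6, 7->4, 13->7, 18->9
rank(y): 7->7, 8->8, 9->9, 5->5, 2->2, 6->6, 4->4, 3->3, 1->1
Step 2: d_i = R_x(i) - R_y(i); compute d_i^2.
  (8-7)^2=1, (3-8)^2=25, (1-9)^2=64, (5-5)^2=0, (2-2)^2=0, (6-6)^2=0, (4-4)^2=0, (7-3)^2=16, (9-1)^2=64
sum(d^2) = 170.
Step 3: rho = 1 - 6*170 / (9*(9^2 - 1)) = 1 - 1020/720 = -0.416667.
Step 4: Under H0, t = rho * sqrt((n-2)/(1-rho^2)) = -1.2127 ~ t(7).
Step 5: Two-sided p-value from the t-distribution with 7 df = 0.264586.
Step 6: alpha = 0.1. fail to reject H0.

rho = -0.4167, p = 0.264586, fail to reject H0 at alpha = 0.1.


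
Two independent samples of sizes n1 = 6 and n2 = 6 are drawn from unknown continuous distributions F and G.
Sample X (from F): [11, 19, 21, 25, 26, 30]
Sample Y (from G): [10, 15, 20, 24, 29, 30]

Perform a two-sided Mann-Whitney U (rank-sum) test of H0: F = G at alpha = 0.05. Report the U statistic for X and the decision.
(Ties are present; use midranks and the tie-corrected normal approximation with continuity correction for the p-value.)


Step 1: Combine and sort all 12 observations; assign midranks.
sorted (value, group): (10,Y), (11,X), (15,Y), (19,X), (20,Y), (21,X), (24,Y), (25,X), (26,X), (29,Y), (30,X), (30,Y)
ranks: 10->1, 11->2, 15->3, 19->4, 20->5, 21->6, 24->7, 25->8, 26->9, 29->10, 30->11.5, 30->11.5
Step 2: Rank sum for X: R1 = 2 + 4 + 6 + 8 + 9 + 11.5 = 40.5.
Step 3: U_X = R1 - n1(n1+1)/2 = 40.5 - 6*7/2 = 40.5 - 21 = 19.5.
       U_Y = n1*n2 - U_X = 36 - 19.5 = 16.5.
Step 4: Ties are present, so use the tie-corrected normal approximation (with continuity correction) for the p-value.
Step 5: p-value = 0.872559; compare to alpha = 0.05. fail to reject H0.

U_X = 19.5, p = 0.872559, fail to reject H0 at alpha = 0.05.


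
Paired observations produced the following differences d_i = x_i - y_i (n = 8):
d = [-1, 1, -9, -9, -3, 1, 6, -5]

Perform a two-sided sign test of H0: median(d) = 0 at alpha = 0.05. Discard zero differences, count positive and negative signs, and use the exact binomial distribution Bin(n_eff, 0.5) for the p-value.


Step 1: Discard zero differences. Original n = 8; n_eff = number of nonzero differences = 8.
Nonzero differences (with sign): -1, +1, -9, -9, -3, +1, +6, -5
Step 2: Count signs: positive = 3, negative = 5.
Step 3: Under H0: P(positive) = 0.5, so the number of positives S ~ Bin(8, 0.5).
Step 4: Two-sided exact p-value = sum of Bin(8,0.5) probabilities at or below the observed probability = 0.726562.
Step 5: alpha = 0.05. fail to reject H0.

n_eff = 8, pos = 3, neg = 5, p = 0.726562, fail to reject H0.


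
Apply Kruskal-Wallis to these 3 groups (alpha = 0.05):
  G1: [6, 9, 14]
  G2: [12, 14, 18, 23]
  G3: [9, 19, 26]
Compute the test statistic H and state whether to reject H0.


Step 1: Combine all N = 10 observations and assign midranks.
sorted (value, group, rank): (6,G1,1), (9,G1,2.5), (9,G3,2.5), (12,G2,4), (14,G1,5.5), (14,G2,5.5), (18,G2,7), (19,G3,8), (23,G2,9), (26,G3,10)
Step 2: Sum ranks within each group.
R_1 = 9 (n_1 = 3)
R_2 = 25.5 (n_2 = 4)
R_3 = 20.5 (n_3 = 3)
Step 3: H = 12/(N(N+1)) * sum(R_i^2/n_i) - 3(N+1)
     = 12/(10*11) * (9^2/3 + 25.5^2/4 + 20.5^2/3) - 3*11
     = 0.109091 * 329.646 - 33
     = 2.961364.
Step 4: Ties present; correction factor C = 1 - 12/(10^3 - 10) = 0.987879. Corrected H = 2.961364 / 0.987879 = 2.997699.
Step 5: Under H0, H ~ chi^2(2); p-value = 0.223387.
Step 6: alpha = 0.05. fail to reject H0.

H = 2.9977, df = 2, p = 0.223387, fail to reject H0.


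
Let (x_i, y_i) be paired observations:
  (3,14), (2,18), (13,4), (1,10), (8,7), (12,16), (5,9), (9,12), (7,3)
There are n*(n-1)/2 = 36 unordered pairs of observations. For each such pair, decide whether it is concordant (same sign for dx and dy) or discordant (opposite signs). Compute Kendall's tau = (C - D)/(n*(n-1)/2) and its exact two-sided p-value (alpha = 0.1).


Step 1: Enumerate the 36 unordered pairs (i,j) with i<j and classify each by sign(x_j-x_i) * sign(y_j-y_i).
  (1,2):dx=-1,dy=+4->D; (1,3):dx=+10,dy=-10->D; (1,4):dx=-2,dy=-4->C; (1,5):dx=+5,dy=-7->D
  (1,6):dx=+9,dy=+2->C; (1,7):dx=+2,dy=-5->D; (1,8):dx=+6,dy=-2->D; (1,9):dx=+4,dy=-11->D
  (2,3):dx=+11,dy=-14->D; (2,4):dx=-1,dy=-8->C; (2,5):dx=+6,dy=-11->D; (2,6):dx=+10,dy=-2->D
  (2,7):dx=+3,dy=-9->D; (2,8):dx=+7,dy=-6->D; (2,9):dx=+5,dy=-15->D; (3,4):dx=-12,dy=+6->D
  (3,5):dx=-5,dy=+3->D; (3,6):dx=-1,dy=+12->D; (3,7):dx=-8,dy=+5->D; (3,8):dx=-4,dy=+8->D
  (3,9):dx=-6,dy=-1->C; (4,5):dx=+7,dy=-3->D; (4,6):dx=+11,dy=+6->C; (4,7):dx=+4,dy=-1->D
  (4,8):dx=+8,dy=+2->C; (4,9):dx=+6,dy=-7->D; (5,6):dx=+4,dy=+9->C; (5,7):dx=-3,dy=+2->D
  (5,8):dx=+1,dy=+5->C; (5,9):dx=-1,dy=-4->C; (6,7):dx=-7,dy=-7->C; (6,8):dx=-3,dy=-4->C
  (6,9):dx=-5,dy=-13->C; (7,8):dx=+4,dy=+3->C; (7,9):dx=+2,dy=-6->D; (8,9):dx=-2,dy=-9->C
Step 2: C = 14, D = 22, total pairs = 36.
Step 3: tau = (C - D)/(n(n-1)/2) = (14 - 22)/36 = -0.222222.
Step 4: Exact two-sided p-value (enumerate n! = 362880 permutations of y under H0): p = 0.476709.
Step 5: alpha = 0.1. fail to reject H0.

tau_b = -0.2222 (C=14, D=22), p = 0.476709, fail to reject H0.


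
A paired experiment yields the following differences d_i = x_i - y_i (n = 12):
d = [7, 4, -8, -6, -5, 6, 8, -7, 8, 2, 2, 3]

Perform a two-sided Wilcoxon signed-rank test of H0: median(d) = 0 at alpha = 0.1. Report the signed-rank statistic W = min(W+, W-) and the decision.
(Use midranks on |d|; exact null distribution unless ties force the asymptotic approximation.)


Step 1: Drop any zero differences (none here) and take |d_i|.
|d| = [7, 4, 8, 6, 5, 6, 8, 7, 8, 2, 2, 3]
Step 2: Midrank |d_i| (ties get averaged ranks).
ranks: |7|->8.5, |4|->4, |8|->11, |6|->6.5, |5|->5, |6|->6.5, |8|->11, |7|->8.5, |8|->11, |2|->1.5, |2|->1.5, |3|->3
Step 3: Attach original signs; sum ranks with positive sign and with negative sign.
W+ = 8.5 + 4 + 6.5 + 11 + 11 + 1.5 + 1.5 + 3 = 47
W- = 11 + 6.5 + 5 + 8.5 = 31
(Check: W+ + W- = 78 should equal n(n+1)/2 = 78.)
Step 4: Test statistic W = min(W+, W-) = 31.
Step 5: Ties in |d|, so use the tie-corrected normal approximation.
        E[W] = n(n+1)/4 = 12*13/4 = 39.
        Tie groups: |d|=2 (t=2), |d|=6 (t=2), |d|=7 (t=2), |d|=8 (t=3); sum(t^3 - t) = 42.
        Var[W] = n(n+1)(2n+1)/24 - sum(t^3-t)/48 = 3900/24 - 42/48 = 161.625.
        z = (W - E[W]) / sqrt(Var[W]) = (31 - 39) / 12.7132 = -0.6293.
        Two-sided p = 2*Phi(z) = 0.529174.
Step 6: alpha = 0.1. fail to reject H0.

W+ = 47, W- = 31, W = min = 31, p = 0.529174, fail to reject H0.


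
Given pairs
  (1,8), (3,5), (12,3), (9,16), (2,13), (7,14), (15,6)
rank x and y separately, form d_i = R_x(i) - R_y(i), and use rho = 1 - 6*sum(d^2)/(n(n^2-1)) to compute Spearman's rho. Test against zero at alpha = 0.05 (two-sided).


Step 1: Rank x and y separately (midranks; no ties here).
rank(x): 1->1, 3->3, 12->6, 9->5, 2->2, 7->4, 15->7
rank(y): 8->4, 5->2, 3->1, 16->7, 13->5, 14->6, 6->3
Step 2: d_i = R_x(i) - R_y(i); compute d_i^2.
  (1-4)^2=9, (3-2)^2=1, (6-1)^2=25, (5-7)^2=4, (2-5)^2=9, (4-6)^2=4, (7-3)^2=16
sum(d^2) = 68.
Step 3: rho = 1 - 6*68 / (7*(7^2 - 1)) = 1 - 408/336 = -0.214286.
Step 4: Under H0, t = rho * sqrt((n-2)/(1-rho^2)) = -0.4906 ~ t(5).
Step 5: Two-sided p-value from the t-distribution with 5 df = 0.644512.
Step 6: alpha = 0.05. fail to reject H0.

rho = -0.2143, p = 0.644512, fail to reject H0 at alpha = 0.05.


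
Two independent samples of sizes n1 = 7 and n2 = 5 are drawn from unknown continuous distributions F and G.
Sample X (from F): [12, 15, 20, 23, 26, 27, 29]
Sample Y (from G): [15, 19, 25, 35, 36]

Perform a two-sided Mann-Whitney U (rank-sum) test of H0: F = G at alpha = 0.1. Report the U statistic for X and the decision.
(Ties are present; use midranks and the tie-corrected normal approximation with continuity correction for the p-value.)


Step 1: Combine and sort all 12 observations; assign midranks.
sorted (value, group): (12,X), (15,X), (15,Y), (19,Y), (20,X), (23,X), (25,Y), (26,X), (27,X), (29,X), (35,Y), (36,Y)
ranks: 12->1, 15->2.5, 15->2.5, 19->4, 20->5, 23->6, 25->7, 26->8, 27->9, 29->10, 35->11, 36->12
Step 2: Rank sum for X: R1 = 1 + 2.5 + 5 + 6 + 8 + 9 + 10 = 41.5.
Step 3: U_X = R1 - n1(n1+1)/2 = 41.5 - 7*8/2 = 41.5 - 28 = 13.5.
       U_Y = n1*n2 - U_X = 35 - 13.5 = 21.5.
Step 4: Ties are present, so use the tie-corrected normal approximation (with continuity correction) for the p-value.
Step 5: p-value = 0.569088; compare to alpha = 0.1. fail to reject H0.

U_X = 13.5, p = 0.569088, fail to reject H0 at alpha = 0.1.


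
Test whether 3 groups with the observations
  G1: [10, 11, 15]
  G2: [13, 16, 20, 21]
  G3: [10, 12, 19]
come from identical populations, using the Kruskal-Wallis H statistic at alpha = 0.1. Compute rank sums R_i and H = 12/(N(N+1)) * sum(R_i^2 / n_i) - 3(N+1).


Step 1: Combine all N = 10 observations and assign midranks.
sorted (value, group, rank): (10,G1,1.5), (10,G3,1.5), (11,G1,3), (12,G3,4), (13,G2,5), (15,G1,6), (16,G2,7), (19,G3,8), (20,G2,9), (21,G2,10)
Step 2: Sum ranks within each group.
R_1 = 10.5 (n_1 = 3)
R_2 = 31 (n_2 = 4)
R_3 = 13.5 (n_3 = 3)
Step 3: H = 12/(N(N+1)) * sum(R_i^2/n_i) - 3(N+1)
     = 12/(10*11) * (10.5^2/3 + 31^2/4 + 13.5^2/3) - 3*11
     = 0.109091 * 337.75 - 33
     = 3.845455.
Step 4: Ties present; correction factor C = 1 - 6/(10^3 - 10) = 0.993939. Corrected H = 3.845455 / 0.993939 = 3.868902.
Step 5: Under H0, H ~ chi^2(2); p-value = 0.144504.
Step 6: alpha = 0.1. fail to reject H0.

H = 3.8689, df = 2, p = 0.144504, fail to reject H0.


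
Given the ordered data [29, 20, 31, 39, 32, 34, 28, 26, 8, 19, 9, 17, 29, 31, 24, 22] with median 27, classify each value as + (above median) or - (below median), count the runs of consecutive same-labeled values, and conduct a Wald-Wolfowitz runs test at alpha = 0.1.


Step 1: Compute median = 27; label A = above, B = below.
Labels in order: ABAAAAABBBBBAABB  (n_A = 8, n_B = 8)
Step 2: Count runs R = 6.
Step 3: Under H0 (random ordering), E[R] = 2*n_A*n_B/(n_A+n_B) + 1 = 2*8*8/16 + 1 = 9.0000.
        Var[R] = 2*n_A*n_B*(2*n_A*n_B - n_A - n_B) / ((n_A+n_B)^2 * (n_A+n_B-1)) = 14336/3840 = 3.7333.
        SD[R] = 1.9322.
Step 4: Continuity-corrected z = (R + 0.5 - E[R]) / SD[R] = (6 + 0.5 - 9.0000) / 1.9322 = -1.2939.
Step 5: Two-sided p-value via normal approximation = 2*(1 - Phi(|z|)) = 0.195709.
Step 6: alpha = 0.1. fail to reject H0.

R = 6, z = -1.2939, p = 0.195709, fail to reject H0.


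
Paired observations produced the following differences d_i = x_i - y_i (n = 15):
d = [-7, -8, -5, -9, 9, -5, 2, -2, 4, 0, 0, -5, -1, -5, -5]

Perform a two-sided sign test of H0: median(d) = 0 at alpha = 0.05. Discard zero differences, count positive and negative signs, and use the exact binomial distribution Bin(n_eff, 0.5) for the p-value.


Step 1: Discard zero differences. Original n = 15; n_eff = number of nonzero differences = 13.
Nonzero differences (with sign): -7, -8, -5, -9, +9, -5, +2, -2, +4, -5, -1, -5, -5
Step 2: Count signs: positive = 3, negative = 10.
Step 3: Under H0: P(positive) = 0.5, so the number of positives S ~ Bin(13, 0.5).
Step 4: Two-sided exact p-value = sum of Bin(13,0.5) probabilities at or below the observed probability = 0.092285.
Step 5: alpha = 0.05. fail to reject H0.

n_eff = 13, pos = 3, neg = 10, p = 0.092285, fail to reject H0.


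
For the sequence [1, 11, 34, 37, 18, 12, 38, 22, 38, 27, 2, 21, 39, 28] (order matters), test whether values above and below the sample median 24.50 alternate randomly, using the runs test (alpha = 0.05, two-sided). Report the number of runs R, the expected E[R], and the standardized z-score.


Step 1: Compute median = 24.50; label A = above, B = below.
Labels in order: BBAABBABAABBAA  (n_A = 7, n_B = 7)
Step 2: Count runs R = 8.
Step 3: Under H0 (random ordering), E[R] = 2*n_A*n_B/(n_A+n_B) + 1 = 2*7*7/14 + 1 = 8.0000.
        Var[R] = 2*n_A*n_B*(2*n_A*n_B - n_A - n_B) / ((n_A+n_B)^2 * (n_A+n_B-1)) = 8232/2548 = 3.2308.
        SD[R] = 1.7974.
Step 4: R = E[R], so z = 0 with no continuity correction.
Step 5: Two-sided p-value via normal approximation = 2*(1 - Phi(|z|)) = 1.000000.
Step 6: alpha = 0.05. fail to reject H0.

R = 8, z = 0.0000, p = 1.000000, fail to reject H0.


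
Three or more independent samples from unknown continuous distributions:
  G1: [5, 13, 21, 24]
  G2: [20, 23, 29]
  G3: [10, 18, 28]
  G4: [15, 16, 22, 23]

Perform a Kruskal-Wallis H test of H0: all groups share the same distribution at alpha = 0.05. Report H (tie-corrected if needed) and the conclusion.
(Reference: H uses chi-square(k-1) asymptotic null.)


Step 1: Combine all N = 14 observations and assign midranks.
sorted (value, group, rank): (5,G1,1), (10,G3,2), (13,G1,3), (15,G4,4), (16,G4,5), (18,G3,6), (20,G2,7), (21,G1,8), (22,G4,9), (23,G2,10.5), (23,G4,10.5), (24,G1,12), (28,G3,13), (29,G2,14)
Step 2: Sum ranks within each group.
R_1 = 24 (n_1 = 4)
R_2 = 31.5 (n_2 = 3)
R_3 = 21 (n_3 = 3)
R_4 = 28.5 (n_4 = 4)
Step 3: H = 12/(N(N+1)) * sum(R_i^2/n_i) - 3(N+1)
     = 12/(14*15) * (24^2/4 + 31.5^2/3 + 21^2/3 + 28.5^2/4) - 3*15
     = 0.057143 * 824.812 - 45
     = 2.132143.
Step 4: Ties present; correction factor C = 1 - 6/(14^3 - 14) = 0.997802. Corrected H = 2.132143 / 0.997802 = 2.136839.
Step 5: Under H0, H ~ chi^2(3); p-value = 0.544496.
Step 6: alpha = 0.05. fail to reject H0.

H = 2.1368, df = 3, p = 0.544496, fail to reject H0.


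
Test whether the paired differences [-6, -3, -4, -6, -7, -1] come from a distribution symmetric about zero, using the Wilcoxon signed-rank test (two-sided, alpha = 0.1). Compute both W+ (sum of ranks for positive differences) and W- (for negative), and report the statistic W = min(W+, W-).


Step 1: Drop any zero differences (none here) and take |d_i|.
|d| = [6, 3, 4, 6, 7, 1]
Step 2: Midrank |d_i| (ties get averaged ranks).
ranks: |6|->4.5, |3|->2, |4|->3, |6|->4.5, |7|->6, |1|->1
Step 3: Attach original signs; sum ranks with positive sign and with negative sign.
W+ = 0 = 0
W- = 4.5 + 2 + 3 + 4.5 + 6 + 1 = 21
(Check: W+ + W- = 21 should equal n(n+1)/2 = 21.)
Step 4: Test statistic W = min(W+, W-) = 0.
Step 5: Ties in |d|, so use the tie-corrected normal approximation.
        E[W] = n(n+1)/4 = 6*7/4 = 10.5.
        Tie groups: |d|=6 (t=2); sum(t^3 - t) = 6.
        Var[W] = n(n+1)(2n+1)/24 - sum(t^3-t)/48 = 546/24 - 6/48 = 22.625.
        z = (W - E[W]) / sqrt(Var[W]) = (0 - 10.5) / 4.7566 = -2.2075.
        Two-sided p = 2*Phi(z) = 0.027281.
Step 6: alpha = 0.1. reject H0.

W+ = 0, W- = 21, W = min = 0, p = 0.027281, reject H0.


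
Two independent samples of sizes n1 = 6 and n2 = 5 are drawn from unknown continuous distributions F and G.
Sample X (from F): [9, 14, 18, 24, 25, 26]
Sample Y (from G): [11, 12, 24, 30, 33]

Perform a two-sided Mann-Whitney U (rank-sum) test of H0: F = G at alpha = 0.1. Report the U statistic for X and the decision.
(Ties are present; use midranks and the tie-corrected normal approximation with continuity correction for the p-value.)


Step 1: Combine and sort all 11 observations; assign midranks.
sorted (value, group): (9,X), (11,Y), (12,Y), (14,X), (18,X), (24,X), (24,Y), (25,X), (26,X), (30,Y), (33,Y)
ranks: 9->1, 11->2, 12->3, 14->4, 18->5, 24->6.5, 24->6.5, 25->8, 26->9, 30->10, 33->11
Step 2: Rank sum for X: R1 = 1 + 4 + 5 + 6.5 + 8 + 9 = 33.5.
Step 3: U_X = R1 - n1(n1+1)/2 = 33.5 - 6*7/2 = 33.5 - 21 = 12.5.
       U_Y = n1*n2 - U_X = 30 - 12.5 = 17.5.
Step 4: Ties are present, so use the tie-corrected normal approximation (with continuity correction) for the p-value.
Step 5: p-value = 0.714379; compare to alpha = 0.1. fail to reject H0.

U_X = 12.5, p = 0.714379, fail to reject H0 at alpha = 0.1.


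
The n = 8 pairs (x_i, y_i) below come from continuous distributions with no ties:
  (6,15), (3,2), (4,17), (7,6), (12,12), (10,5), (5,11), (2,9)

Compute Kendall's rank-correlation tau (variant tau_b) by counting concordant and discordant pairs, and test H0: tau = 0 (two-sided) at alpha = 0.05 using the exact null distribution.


Step 1: Enumerate the 28 unordered pairs (i,j) with i<j and classify each by sign(x_j-x_i) * sign(y_j-y_i).
  (1,2):dx=-3,dy=-13->C; (1,3):dx=-2,dy=+2->D; (1,4):dx=+1,dy=-9->D; (1,5):dx=+6,dy=-3->D
  (1,6):dx=+4,dy=-10->D; (1,7):dx=-1,dy=-4->C; (1,8):dx=-4,dy=-6->C; (2,3):dx=+1,dy=+15->C
  (2,4):dx=+4,dy=+4->C; (2,5):dx=+9,dy=+10->C; (2,6):dx=+7,dy=+3->C; (2,7):dx=+2,dy=+9->C
  (2,8):dx=-1,dy=+7->D; (3,4):dx=+3,dy=-11->D; (3,5):dx=+8,dy=-5->D; (3,6):dx=+6,dy=-12->D
  (3,7):dx=+1,dy=-6->D; (3,8):dx=-2,dy=-8->C; (4,5):dx=+5,dy=+6->C; (4,6):dx=+3,dy=-1->D
  (4,7):dx=-2,dy=+5->D; (4,8):dx=-5,dy=+3->D; (5,6):dx=-2,dy=-7->C; (5,7):dx=-7,dy=-1->C
  (5,8):dx=-10,dy=-3->C; (6,7):dx=-5,dy=+6->D; (6,8):dx=-8,dy=+4->D; (7,8):dx=-3,dy=-2->C
Step 2: C = 14, D = 14, total pairs = 28.
Step 3: tau = (C - D)/(n(n-1)/2) = (14 - 14)/28 = 0.000000.
Step 4: Exact two-sided p-value (enumerate n! = 40320 permutations of y under H0): p = 1.000000.
Step 5: alpha = 0.05. fail to reject H0.

tau_b = 0.0000 (C=14, D=14), p = 1.000000, fail to reject H0.


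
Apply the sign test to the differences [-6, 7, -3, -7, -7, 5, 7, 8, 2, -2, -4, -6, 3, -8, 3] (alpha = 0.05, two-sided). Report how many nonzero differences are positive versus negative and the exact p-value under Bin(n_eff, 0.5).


Step 1: Discard zero differences. Original n = 15; n_eff = number of nonzero differences = 15.
Nonzero differences (with sign): -6, +7, -3, -7, -7, +5, +7, +8, +2, -2, -4, -6, +3, -8, +3
Step 2: Count signs: positive = 7, negative = 8.
Step 3: Under H0: P(positive) = 0.5, so the number of positives S ~ Bin(15, 0.5).
Step 4: Two-sided exact p-value = sum of Bin(15,0.5) probabilities at or below the observed probability = 1.000000.
Step 5: alpha = 0.05. fail to reject H0.

n_eff = 15, pos = 7, neg = 8, p = 1.000000, fail to reject H0.


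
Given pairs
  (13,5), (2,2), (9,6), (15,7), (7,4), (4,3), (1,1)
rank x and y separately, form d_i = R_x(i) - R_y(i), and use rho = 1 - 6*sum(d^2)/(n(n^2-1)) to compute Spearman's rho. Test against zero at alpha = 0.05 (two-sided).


Step 1: Rank x and y separately (midranks; no ties here).
rank(x): 13->6, 2->2, 9->5, 15->7, 7->4, 4->3, 1->1
rank(y): 5->5, 2->2, 6->6, 7->7, 4->4, 3->3, 1->1
Step 2: d_i = R_x(i) - R_y(i); compute d_i^2.
  (6-5)^2=1, (2-2)^2=0, (5-6)^2=1, (7-7)^2=0, (4-4)^2=0, (3-3)^2=0, (1-1)^2=0
sum(d^2) = 2.
Step 3: rho = 1 - 6*2 / (7*(7^2 - 1)) = 1 - 12/336 = 0.964286.
Step 4: Under H0, t = rho * sqrt((n-2)/(1-rho^2)) = 8.1408 ~ t(5).
Step 5: Two-sided p-value from the t-distribution with 5 df = 0.000454.
Step 6: alpha = 0.05. reject H0.

rho = 0.9643, p = 0.000454, reject H0 at alpha = 0.05.


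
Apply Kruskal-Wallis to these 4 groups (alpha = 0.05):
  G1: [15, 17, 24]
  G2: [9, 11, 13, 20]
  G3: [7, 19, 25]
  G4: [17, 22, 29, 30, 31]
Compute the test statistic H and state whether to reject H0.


Step 1: Combine all N = 15 observations and assign midranks.
sorted (value, group, rank): (7,G3,1), (9,G2,2), (11,G2,3), (13,G2,4), (15,G1,5), (17,G1,6.5), (17,G4,6.5), (19,G3,8), (20,G2,9), (22,G4,10), (24,G1,11), (25,G3,12), (29,G4,13), (30,G4,14), (31,G4,15)
Step 2: Sum ranks within each group.
R_1 = 22.5 (n_1 = 3)
R_2 = 18 (n_2 = 4)
R_3 = 21 (n_3 = 3)
R_4 = 58.5 (n_4 = 5)
Step 3: H = 12/(N(N+1)) * sum(R_i^2/n_i) - 3(N+1)
     = 12/(15*16) * (22.5^2/3 + 18^2/4 + 21^2/3 + 58.5^2/5) - 3*16
     = 0.050000 * 1081.2 - 48
     = 6.060000.
Step 4: Ties present; correction factor C = 1 - 6/(15^3 - 15) = 0.998214. Corrected H = 6.060000 / 0.998214 = 6.070841.
Step 5: Under H0, H ~ chi^2(3); p-value = 0.108214.
Step 6: alpha = 0.05. fail to reject H0.

H = 6.0708, df = 3, p = 0.108214, fail to reject H0.


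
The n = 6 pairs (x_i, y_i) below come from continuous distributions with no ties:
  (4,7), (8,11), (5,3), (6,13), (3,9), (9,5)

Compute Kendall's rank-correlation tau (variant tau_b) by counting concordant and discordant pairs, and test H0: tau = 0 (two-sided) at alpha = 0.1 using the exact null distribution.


Step 1: Enumerate the 15 unordered pairs (i,j) with i<j and classify each by sign(x_j-x_i) * sign(y_j-y_i).
  (1,2):dx=+4,dy=+4->C; (1,3):dx=+1,dy=-4->D; (1,4):dx=+2,dy=+6->C; (1,5):dx=-1,dy=+2->D
  (1,6):dx=+5,dy=-2->D; (2,3):dx=-3,dy=-8->C; (2,4):dx=-2,dy=+2->D; (2,5):dx=-5,dy=-2->C
  (2,6):dx=+1,dy=-6->D; (3,4):dx=+1,dy=+10->C; (3,5):dx=-2,dy=+6->D; (3,6):dx=+4,dy=+2->C
  (4,5):dx=-3,dy=-4->C; (4,6):dx=+3,dy=-8->D; (5,6):dx=+6,dy=-4->D
Step 2: C = 7, D = 8, total pairs = 15.
Step 3: tau = (C - D)/(n(n-1)/2) = (7 - 8)/15 = -0.066667.
Step 4: Exact two-sided p-value (enumerate n! = 720 permutations of y under H0): p = 1.000000.
Step 5: alpha = 0.1. fail to reject H0.

tau_b = -0.0667 (C=7, D=8), p = 1.000000, fail to reject H0.


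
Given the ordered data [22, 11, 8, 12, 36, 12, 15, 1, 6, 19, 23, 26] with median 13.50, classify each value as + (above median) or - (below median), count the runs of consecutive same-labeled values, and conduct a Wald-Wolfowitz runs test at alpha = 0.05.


Step 1: Compute median = 13.50; label A = above, B = below.
Labels in order: ABBBABABBAAA  (n_A = 6, n_B = 6)
Step 2: Count runs R = 7.
Step 3: Under H0 (random ordering), E[R] = 2*n_A*n_B/(n_A+n_B) + 1 = 2*6*6/12 + 1 = 7.0000.
        Var[R] = 2*n_A*n_B*(2*n_A*n_B - n_A - n_B) / ((n_A+n_B)^2 * (n_A+n_B-1)) = 4320/1584 = 2.7273.
        SD[R] = 1.6514.
Step 4: R = E[R], so z = 0 with no continuity correction.
Step 5: Two-sided p-value via normal approximation = 2*(1 - Phi(|z|)) = 1.000000.
Step 6: alpha = 0.05. fail to reject H0.

R = 7, z = 0.0000, p = 1.000000, fail to reject H0.


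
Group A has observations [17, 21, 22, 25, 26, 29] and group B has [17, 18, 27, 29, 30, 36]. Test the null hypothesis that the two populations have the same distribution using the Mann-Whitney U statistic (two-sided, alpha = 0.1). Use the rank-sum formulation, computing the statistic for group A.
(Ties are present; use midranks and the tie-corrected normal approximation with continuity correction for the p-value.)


Step 1: Combine and sort all 12 observations; assign midranks.
sorted (value, group): (17,X), (17,Y), (18,Y), (21,X), (22,X), (25,X), (26,X), (27,Y), (29,X), (29,Y), (30,Y), (36,Y)
ranks: 17->1.5, 17->1.5, 18->3, 21->4, 22->5, 25->6, 26->7, 27->8, 29->9.5, 29->9.5, 30->11, 36->12
Step 2: Rank sum for X: R1 = 1.5 + 4 + 5 + 6 + 7 + 9.5 = 33.
Step 3: U_X = R1 - n1(n1+1)/2 = 33 - 6*7/2 = 33 - 21 = 12.
       U_Y = n1*n2 - U_X = 36 - 12 = 24.
Step 4: Ties are present, so use the tie-corrected normal approximation (with continuity correction) for the p-value.
Step 5: p-value = 0.376804; compare to alpha = 0.1. fail to reject H0.

U_X = 12, p = 0.376804, fail to reject H0 at alpha = 0.1.


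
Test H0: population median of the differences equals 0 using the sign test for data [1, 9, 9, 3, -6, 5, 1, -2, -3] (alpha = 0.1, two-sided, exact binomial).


Step 1: Discard zero differences. Original n = 9; n_eff = number of nonzero differences = 9.
Nonzero differences (with sign): +1, +9, +9, +3, -6, +5, +1, -2, -3
Step 2: Count signs: positive = 6, negative = 3.
Step 3: Under H0: P(positive) = 0.5, so the number of positives S ~ Bin(9, 0.5).
Step 4: Two-sided exact p-value = sum of Bin(9,0.5) probabilities at or below the observed probability = 0.507812.
Step 5: alpha = 0.1. fail to reject H0.

n_eff = 9, pos = 6, neg = 3, p = 0.507812, fail to reject H0.


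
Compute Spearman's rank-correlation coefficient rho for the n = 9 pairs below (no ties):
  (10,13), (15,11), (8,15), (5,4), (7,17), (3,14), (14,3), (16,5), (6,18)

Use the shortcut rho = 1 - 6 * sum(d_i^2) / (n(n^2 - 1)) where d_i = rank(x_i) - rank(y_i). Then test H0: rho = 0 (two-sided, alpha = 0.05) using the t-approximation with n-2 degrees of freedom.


Step 1: Rank x and y separately (midranks; no ties here).
rank(x): 10->6, 15->8, 8->5, 5->2, 7->4, 3->1, 14->7, 16->9, 6->3
rank(y): 13->5, 11->4, 15->7, 4->2, 17->8, 14->6, 3->1, 5->3, 18->9
Step 2: d_i = R_x(i) - R_y(i); compute d_i^2.
  (6-5)^2=1, (8-4)^2=16, (5-7)^2=4, (2-2)^2=0, (4-8)^2=16, (1-6)^2=25, (7-1)^2=36, (9-3)^2=36, (3-9)^2=36
sum(d^2) = 170.
Step 3: rho = 1 - 6*170 / (9*(9^2 - 1)) = 1 - 1020/720 = -0.416667.
Step 4: Under H0, t = rho * sqrt((n-2)/(1-rho^2)) = -1.2127 ~ t(7).
Step 5: Two-sided p-value from the t-distribution with 7 df = 0.264586.
Step 6: alpha = 0.05. fail to reject H0.

rho = -0.4167, p = 0.264586, fail to reject H0 at alpha = 0.05.


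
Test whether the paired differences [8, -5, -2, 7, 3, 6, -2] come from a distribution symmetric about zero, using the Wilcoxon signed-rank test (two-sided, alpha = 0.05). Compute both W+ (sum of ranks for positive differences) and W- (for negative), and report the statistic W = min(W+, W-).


Step 1: Drop any zero differences (none here) and take |d_i|.
|d| = [8, 5, 2, 7, 3, 6, 2]
Step 2: Midrank |d_i| (ties get averaged ranks).
ranks: |8|->7, |5|->4, |2|->1.5, |7|->6, |3|->3, |6|->5, |2|->1.5
Step 3: Attach original signs; sum ranks with positive sign and with negative sign.
W+ = 7 + 6 + 3 + 5 = 21
W- = 4 + 1.5 + 1.5 = 7
(Check: W+ + W- = 28 should equal n(n+1)/2 = 28.)
Step 4: Test statistic W = min(W+, W-) = 7.
Step 5: Ties in |d|, so use the tie-corrected normal approximation.
        E[W] = n(n+1)/4 = 7*8/4 = 14.
        Tie groups: |d|=2 (t=2); sum(t^3 - t) = 6.
        Var[W] = n(n+1)(2n+1)/24 - sum(t^3-t)/48 = 840/24 - 6/48 = 34.875.
        z = (W - E[W]) / sqrt(Var[W]) = (7 - 14) / 5.9055 = -1.1853.
        Two-sided p = 2*Phi(z) = 0.235885.
Step 6: alpha = 0.05. fail to reject H0.

W+ = 21, W- = 7, W = min = 7, p = 0.235885, fail to reject H0.


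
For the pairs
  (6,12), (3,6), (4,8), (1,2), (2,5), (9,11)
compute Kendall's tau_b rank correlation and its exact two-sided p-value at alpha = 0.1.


Step 1: Enumerate the 15 unordered pairs (i,j) with i<j and classify each by sign(x_j-x_i) * sign(y_j-y_i).
  (1,2):dx=-3,dy=-6->C; (1,3):dx=-2,dy=-4->C; (1,4):dx=-5,dy=-10->C; (1,5):dx=-4,dy=-7->C
  (1,6):dx=+3,dy=-1->D; (2,3):dx=+1,dy=+2->C; (2,4):dx=-2,dy=-4->C; (2,5):dx=-1,dy=-1->C
  (2,6):dx=+6,dy=+5->C; (3,4):dx=-3,dy=-6->C; (3,5):dx=-2,dy=-3->C; (3,6):dx=+5,dy=+3->C
  (4,5):dx=+1,dy=+3->C; (4,6):dx=+8,dy=+9->C; (5,6):dx=+7,dy=+6->C
Step 2: C = 14, D = 1, total pairs = 15.
Step 3: tau = (C - D)/(n(n-1)/2) = (14 - 1)/15 = 0.866667.
Step 4: Exact two-sided p-value (enumerate n! = 720 permutations of y under H0): p = 0.016667.
Step 5: alpha = 0.1. reject H0.

tau_b = 0.8667 (C=14, D=1), p = 0.016667, reject H0.


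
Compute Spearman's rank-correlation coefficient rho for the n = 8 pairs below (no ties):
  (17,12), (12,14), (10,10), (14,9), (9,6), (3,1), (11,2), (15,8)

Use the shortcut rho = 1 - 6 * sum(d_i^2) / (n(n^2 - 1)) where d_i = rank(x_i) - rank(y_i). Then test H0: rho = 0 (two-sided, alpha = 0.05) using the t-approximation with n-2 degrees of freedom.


Step 1: Rank x and y separately (midranks; no ties here).
rank(x): 17->8, 12->5, 10->3, 14->6, 9->2, 3->1, 11->4, 15->7
rank(y): 12->7, 14->8, 10->6, 9->5, 6->3, 1->1, 2->2, 8->4
Step 2: d_i = R_x(i) - R_y(i); compute d_i^2.
  (8-7)^2=1, (5-8)^2=9, (3-6)^2=9, (6-5)^2=1, (2-3)^2=1, (1-1)^2=0, (4-2)^2=4, (7-4)^2=9
sum(d^2) = 34.
Step 3: rho = 1 - 6*34 / (8*(8^2 - 1)) = 1 - 204/504 = 0.595238.
Step 4: Under H0, t = rho * sqrt((n-2)/(1-rho^2)) = 1.8145 ~ t(6).
Step 5: Two-sided p-value from the t-distribution with 6 df = 0.119530.
Step 6: alpha = 0.05. fail to reject H0.

rho = 0.5952, p = 0.119530, fail to reject H0 at alpha = 0.05.


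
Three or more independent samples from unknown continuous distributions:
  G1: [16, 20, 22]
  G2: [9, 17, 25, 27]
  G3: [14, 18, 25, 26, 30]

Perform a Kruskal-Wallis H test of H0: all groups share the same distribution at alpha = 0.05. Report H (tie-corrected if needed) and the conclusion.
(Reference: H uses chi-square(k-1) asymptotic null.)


Step 1: Combine all N = 12 observations and assign midranks.
sorted (value, group, rank): (9,G2,1), (14,G3,2), (16,G1,3), (17,G2,4), (18,G3,5), (20,G1,6), (22,G1,7), (25,G2,8.5), (25,G3,8.5), (26,G3,10), (27,G2,11), (30,G3,12)
Step 2: Sum ranks within each group.
R_1 = 16 (n_1 = 3)
R_2 = 24.5 (n_2 = 4)
R_3 = 37.5 (n_3 = 5)
Step 3: H = 12/(N(N+1)) * sum(R_i^2/n_i) - 3(N+1)
     = 12/(12*13) * (16^2/3 + 24.5^2/4 + 37.5^2/5) - 3*13
     = 0.076923 * 516.646 - 39
     = 0.741987.
Step 4: Ties present; correction factor C = 1 - 6/(12^3 - 12) = 0.996503. Corrected H = 0.741987 / 0.996503 = 0.744591.
Step 5: Under H0, H ~ chi^2(2); p-value = 0.689151.
Step 6: alpha = 0.05. fail to reject H0.

H = 0.7446, df = 2, p = 0.689151, fail to reject H0.


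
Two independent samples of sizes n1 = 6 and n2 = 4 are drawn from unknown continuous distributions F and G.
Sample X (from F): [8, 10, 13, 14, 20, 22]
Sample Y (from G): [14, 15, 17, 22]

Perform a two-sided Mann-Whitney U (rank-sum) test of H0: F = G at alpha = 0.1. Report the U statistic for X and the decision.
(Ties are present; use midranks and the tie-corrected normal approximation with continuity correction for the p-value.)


Step 1: Combine and sort all 10 observations; assign midranks.
sorted (value, group): (8,X), (10,X), (13,X), (14,X), (14,Y), (15,Y), (17,Y), (20,X), (22,X), (22,Y)
ranks: 8->1, 10->2, 13->3, 14->4.5, 14->4.5, 15->6, 17->7, 20->8, 22->9.5, 22->9.5
Step 2: Rank sum for X: R1 = 1 + 2 + 3 + 4.5 + 8 + 9.5 = 28.
Step 3: U_X = R1 - n1(n1+1)/2 = 28 - 6*7/2 = 28 - 21 = 7.
       U_Y = n1*n2 - U_X = 24 - 7 = 17.
Step 4: Ties are present, so use the tie-corrected normal approximation (with continuity correction) for the p-value.
Step 5: p-value = 0.334409; compare to alpha = 0.1. fail to reject H0.

U_X = 7, p = 0.334409, fail to reject H0 at alpha = 0.1.


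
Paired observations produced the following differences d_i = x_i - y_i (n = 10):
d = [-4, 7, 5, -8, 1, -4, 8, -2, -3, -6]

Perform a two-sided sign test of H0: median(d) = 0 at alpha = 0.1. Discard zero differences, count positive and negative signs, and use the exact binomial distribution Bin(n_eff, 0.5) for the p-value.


Step 1: Discard zero differences. Original n = 10; n_eff = number of nonzero differences = 10.
Nonzero differences (with sign): -4, +7, +5, -8, +1, -4, +8, -2, -3, -6
Step 2: Count signs: positive = 4, negative = 6.
Step 3: Under H0: P(positive) = 0.5, so the number of positives S ~ Bin(10, 0.5).
Step 4: Two-sided exact p-value = sum of Bin(10,0.5) probabilities at or below the observed probability = 0.753906.
Step 5: alpha = 0.1. fail to reject H0.

n_eff = 10, pos = 4, neg = 6, p = 0.753906, fail to reject H0.


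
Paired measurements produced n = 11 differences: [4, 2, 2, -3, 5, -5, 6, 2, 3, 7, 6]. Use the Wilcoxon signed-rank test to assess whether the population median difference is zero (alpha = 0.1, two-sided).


Step 1: Drop any zero differences (none here) and take |d_i|.
|d| = [4, 2, 2, 3, 5, 5, 6, 2, 3, 7, 6]
Step 2: Midrank |d_i| (ties get averaged ranks).
ranks: |4|->6, |2|->2, |2|->2, |3|->4.5, |5|->7.5, |5|->7.5, |6|->9.5, |2|->2, |3|->4.5, |7|->11, |6|->9.5
Step 3: Attach original signs; sum ranks with positive sign and with negative sign.
W+ = 6 + 2 + 2 + 7.5 + 9.5 + 2 + 4.5 + 11 + 9.5 = 54
W- = 4.5 + 7.5 = 12
(Check: W+ + W- = 66 should equal n(n+1)/2 = 66.)
Step 4: Test statistic W = min(W+, W-) = 12.
Step 5: Ties in |d|, so use the tie-corrected normal approximation.
        E[W] = n(n+1)/4 = 11*12/4 = 33.
        Tie groups: |d|=2 (t=3), |d|=3 (t=2), |d|=5 (t=2), |d|=6 (t=2); sum(t^3 - t) = 42.
        Var[W] = n(n+1)(2n+1)/24 - sum(t^3-t)/48 = 3036/24 - 42/48 = 125.625.
        z = (W - E[W]) / sqrt(Var[W]) = (12 - 33) / 11.2083 = -1.8736.
        Two-sided p = 2*Phi(z) = 0.060983.
Step 6: alpha = 0.1. reject H0.

W+ = 54, W- = 12, W = min = 12, p = 0.060983, reject H0.


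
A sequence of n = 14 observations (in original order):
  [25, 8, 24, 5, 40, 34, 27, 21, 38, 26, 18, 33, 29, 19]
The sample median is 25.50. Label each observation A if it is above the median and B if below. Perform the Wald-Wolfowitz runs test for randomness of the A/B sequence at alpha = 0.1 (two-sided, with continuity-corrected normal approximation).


Step 1: Compute median = 25.50; label A = above, B = below.
Labels in order: BBBBAAABAABAAB  (n_A = 7, n_B = 7)
Step 2: Count runs R = 7.
Step 3: Under H0 (random ordering), E[R] = 2*n_A*n_B/(n_A+n_B) + 1 = 2*7*7/14 + 1 = 8.0000.
        Var[R] = 2*n_A*n_B*(2*n_A*n_B - n_A - n_B) / ((n_A+n_B)^2 * (n_A+n_B-1)) = 8232/2548 = 3.2308.
        SD[R] = 1.7974.
Step 4: Continuity-corrected z = (R + 0.5 - E[R]) / SD[R] = (7 + 0.5 - 8.0000) / 1.7974 = -0.2782.
Step 5: Two-sided p-value via normal approximation = 2*(1 - Phi(|z|)) = 0.780879.
Step 6: alpha = 0.1. fail to reject H0.

R = 7, z = -0.2782, p = 0.780879, fail to reject H0.


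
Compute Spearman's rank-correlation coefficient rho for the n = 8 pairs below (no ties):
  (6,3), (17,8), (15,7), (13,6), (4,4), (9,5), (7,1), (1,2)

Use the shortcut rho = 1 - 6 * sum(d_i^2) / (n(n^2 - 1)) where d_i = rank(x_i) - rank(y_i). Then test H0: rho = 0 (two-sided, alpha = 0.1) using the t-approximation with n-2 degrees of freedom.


Step 1: Rank x and y separately (midranks; no ties here).
rank(x): 6->3, 17->8, 15->7, 13->6, 4->2, 9->5, 7->4, 1->1
rank(y): 3->3, 8->8, 7->7, 6->6, 4->4, 5->5, 1->1, 2->2
Step 2: d_i = R_x(i) - R_y(i); compute d_i^2.
  (3-3)^2=0, (8-8)^2=0, (7-7)^2=0, (6-6)^2=0, (2-4)^2=4, (5-5)^2=0, (4-1)^2=9, (1-2)^2=1
sum(d^2) = 14.
Step 3: rho = 1 - 6*14 / (8*(8^2 - 1)) = 1 - 84/504 = 0.833333.
Step 4: Under H0, t = rho * sqrt((n-2)/(1-rho^2)) = 3.6927 ~ t(6).
Step 5: Two-sided p-value from the t-distribution with 6 df = 0.010176.
Step 6: alpha = 0.1. reject H0.

rho = 0.8333, p = 0.010176, reject H0 at alpha = 0.1.
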